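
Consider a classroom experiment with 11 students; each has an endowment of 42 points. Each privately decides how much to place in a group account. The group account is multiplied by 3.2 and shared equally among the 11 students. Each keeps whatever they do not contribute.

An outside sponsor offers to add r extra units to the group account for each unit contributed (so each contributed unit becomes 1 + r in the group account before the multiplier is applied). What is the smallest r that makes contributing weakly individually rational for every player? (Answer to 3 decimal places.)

2.438

With matching at rate r, one contributed unit becomes (1 + r) in the group account and returns 3.2 × (1 + r) / 11 to the contributor.
Setting this equal to 1: 1 + r = 11/3.2 = 3.4375.
So the minimum matching rate is r = 3.4375 − 1 = 2.438.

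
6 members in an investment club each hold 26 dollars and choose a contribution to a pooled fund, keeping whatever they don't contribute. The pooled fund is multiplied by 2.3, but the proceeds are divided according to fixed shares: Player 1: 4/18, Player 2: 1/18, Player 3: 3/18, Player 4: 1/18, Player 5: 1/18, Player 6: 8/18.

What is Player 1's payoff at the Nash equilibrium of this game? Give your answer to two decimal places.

A player with share s gets back 2.3·s per unit contributed, so full contribution is dominant for anyone with s > 1/2.3 = 0.4348 and zero contribution is dominant for anyone below.
The only share above 0.4348 is Player 6's 8/18, contributing 26; the remaining 5 contribute 0. Total contributed: 26.
Player 1 keeps 26 and receives 2.3 × 26 × 4/18 = 13.29 from the pooled fund, for a payoff of 39.29.

39.29 dollars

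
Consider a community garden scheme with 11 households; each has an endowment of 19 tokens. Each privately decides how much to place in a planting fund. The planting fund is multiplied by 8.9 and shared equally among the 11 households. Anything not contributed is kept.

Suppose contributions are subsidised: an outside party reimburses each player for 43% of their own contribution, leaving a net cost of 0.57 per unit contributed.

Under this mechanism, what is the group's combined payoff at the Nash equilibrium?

1949.97 tokens

Under the mechanism each unit contributed yields (8.9/11) / 0.57 = 1.4195 back to its contributor per unit of net cost, which exceeds 1, making full contribution the dominant choice for everyone.
At the Nash equilibrium everyone contributes 19. Group total payoff = 11 × (19 × 0.43 + 8.9 × 19) = 1949.97.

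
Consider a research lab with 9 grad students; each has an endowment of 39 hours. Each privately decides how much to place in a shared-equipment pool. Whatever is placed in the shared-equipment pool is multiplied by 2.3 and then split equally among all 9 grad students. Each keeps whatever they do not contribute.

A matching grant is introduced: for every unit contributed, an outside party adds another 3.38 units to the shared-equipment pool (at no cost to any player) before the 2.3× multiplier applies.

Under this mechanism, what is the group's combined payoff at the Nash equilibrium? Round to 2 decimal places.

3535.97 hours

With the mechanism, a contributed unit returns 2.3 × 4.38 / 9 = 1.1193 per unit of net cost to the contributor — now above 1 — so contributing fully is weakly dominant for every player.
At the Nash equilibrium everyone contributes 39. Group total payoff = 2.3 × 4.38 × 351 = 3535.97.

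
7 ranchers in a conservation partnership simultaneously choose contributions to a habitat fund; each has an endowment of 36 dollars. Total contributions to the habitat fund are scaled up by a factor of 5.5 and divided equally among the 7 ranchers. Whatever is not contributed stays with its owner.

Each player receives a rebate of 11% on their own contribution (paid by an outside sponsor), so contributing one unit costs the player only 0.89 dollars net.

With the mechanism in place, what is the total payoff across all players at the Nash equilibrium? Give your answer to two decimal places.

The effective private return is (5.5/7) / 0.89 = 0.8828, which is still under 1, so the mechanism doesn't change anyone's dominant strategy: zero contribution.
Everyone keeps their endowment and the group total is 7 × 36 = 252.

252.00 dollars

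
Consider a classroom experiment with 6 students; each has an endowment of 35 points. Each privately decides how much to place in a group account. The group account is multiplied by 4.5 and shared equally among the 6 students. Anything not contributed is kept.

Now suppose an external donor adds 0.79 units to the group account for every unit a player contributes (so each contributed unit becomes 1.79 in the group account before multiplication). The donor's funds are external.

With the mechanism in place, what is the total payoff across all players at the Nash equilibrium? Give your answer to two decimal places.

Under the mechanism each unit contributed yields 4.5 × 1.79 / 6 = 1.3425 back to its contributor per unit of net cost, which exceeds 1, making full contribution the dominant choice for everyone.
So the Nash equilibrium is full contribution by all 6; the group earns 4.5 × 1.79 × 210 = 1691.55.

1691.55 points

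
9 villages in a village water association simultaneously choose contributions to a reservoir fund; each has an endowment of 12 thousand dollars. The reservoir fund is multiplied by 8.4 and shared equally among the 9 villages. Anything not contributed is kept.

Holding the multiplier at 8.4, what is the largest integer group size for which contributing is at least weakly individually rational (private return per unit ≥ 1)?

8

Private return per unit is 8.4/(group size), which is ≥ 1 whenever the group size is ≤ 8.4.
The largest such integer is 8.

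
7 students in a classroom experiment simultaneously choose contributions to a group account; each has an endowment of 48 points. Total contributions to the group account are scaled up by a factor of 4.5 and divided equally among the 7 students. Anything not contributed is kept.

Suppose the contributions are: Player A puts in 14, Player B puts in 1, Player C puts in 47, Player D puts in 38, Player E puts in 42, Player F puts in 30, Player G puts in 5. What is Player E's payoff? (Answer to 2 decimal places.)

Total contributed: 14 + 1 + 47 + 38 + 42 + 30 + 5 = 177.
Each receives 4.5 × 177 / 7 = 113.79 from the group account.
Player E keeps 48 − 42 = 6, so Player E's payoff is 6 + 113.79 = 119.79.

119.79 points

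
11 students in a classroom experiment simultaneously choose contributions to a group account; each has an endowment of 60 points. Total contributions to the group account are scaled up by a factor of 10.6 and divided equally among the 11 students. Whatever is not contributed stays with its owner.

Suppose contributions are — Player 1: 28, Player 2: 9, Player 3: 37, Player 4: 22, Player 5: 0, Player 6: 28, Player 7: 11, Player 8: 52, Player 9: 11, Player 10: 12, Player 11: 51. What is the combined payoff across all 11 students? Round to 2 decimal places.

3165.60 points

Total contributed: 28 + 9 + 37 + 22 + 0 + 28 + 11 + 52 + 11 + 12 + 51 = 261; total kept: 11 × 60 − 261 = 399.
The group account pays out 10.6 × 261 = 2766.60 in aggregate.
Group total = 399 + 2766.60 = 3165.60.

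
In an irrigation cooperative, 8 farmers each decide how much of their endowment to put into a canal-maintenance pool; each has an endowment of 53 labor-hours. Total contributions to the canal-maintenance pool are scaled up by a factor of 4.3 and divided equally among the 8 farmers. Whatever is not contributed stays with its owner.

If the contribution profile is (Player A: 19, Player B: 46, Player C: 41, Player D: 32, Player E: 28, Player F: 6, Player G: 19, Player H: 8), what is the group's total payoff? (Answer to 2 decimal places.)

Total contributed: 19 + 46 + 41 + 32 + 28 + 6 + 19 + 8 = 199; total kept: 8 × 53 − 199 = 225.
The canal-maintenance pool pays out 4.3 × 199 = 855.70 in aggregate.
Group total = 225 + 855.70 = 1080.70.

1080.70 labor-hours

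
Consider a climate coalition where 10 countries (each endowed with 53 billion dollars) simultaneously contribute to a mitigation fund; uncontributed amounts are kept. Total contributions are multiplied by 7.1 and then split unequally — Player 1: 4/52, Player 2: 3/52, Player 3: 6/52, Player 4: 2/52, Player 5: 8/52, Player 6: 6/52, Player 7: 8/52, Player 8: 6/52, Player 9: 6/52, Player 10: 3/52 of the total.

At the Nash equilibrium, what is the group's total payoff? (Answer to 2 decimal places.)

1176.60 billion dollars

A player with share s gets back 7.1·s per unit contributed, so full contribution is dominant for anyone with s > 1/7.1 = 0.1408 and zero contribution is dominant for anyone below.
Player 5 and Player 7 are above the threshold, contributing 53 each; the remaining 8 contribute 0. Total contributed: 106.
The mitigation fund pays out 7.1 × 106 = 752.60 in total (split across the unequal shares, but the aggregate is all that matters for the group sum).
The 8 free-riders keep 53 each, adding 424. Group total = 424 + 752.60 = 1176.60.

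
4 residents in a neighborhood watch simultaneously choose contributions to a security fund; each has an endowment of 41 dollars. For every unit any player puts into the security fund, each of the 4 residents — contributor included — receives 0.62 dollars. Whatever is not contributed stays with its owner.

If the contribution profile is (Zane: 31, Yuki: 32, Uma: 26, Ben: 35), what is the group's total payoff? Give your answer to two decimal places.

Total contributed: 31 + 32 + 26 + 35 = 124; total kept: 4 × 41 − 124 = 40.
The security fund pays out 0.62 × 4 × 124 = 307.52 in aggregate.
Group total = 40 + 307.52 = 347.52.

347.52 dollars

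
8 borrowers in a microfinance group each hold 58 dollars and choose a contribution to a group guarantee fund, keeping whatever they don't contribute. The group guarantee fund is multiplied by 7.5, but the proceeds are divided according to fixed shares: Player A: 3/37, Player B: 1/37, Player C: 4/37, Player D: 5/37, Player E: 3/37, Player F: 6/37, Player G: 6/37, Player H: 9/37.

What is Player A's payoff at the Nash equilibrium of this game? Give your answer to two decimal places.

199.08 dollars

For player j, contributing a unit is worthwhile iff 7.5 × (j's share) ≥ 1, i.e. iff j's share is at least 0.1333.
The shares above 0.1333 belong to Player D, Player F, Player G and Player H, contributing 58 each; the remaining 4 contribute 0. Total contributed: 232.
Player A keeps 58 and receives 7.5 × 232 × 3/37 = 141.08 from the group guarantee fund, for a payoff of 199.08.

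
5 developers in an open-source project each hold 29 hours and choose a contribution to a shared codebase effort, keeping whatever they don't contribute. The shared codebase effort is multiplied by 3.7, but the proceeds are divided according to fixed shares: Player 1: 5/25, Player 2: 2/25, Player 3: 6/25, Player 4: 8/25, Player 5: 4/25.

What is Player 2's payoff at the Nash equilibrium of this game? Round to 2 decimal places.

37.58 hours

A player with share s gets back 3.7·s per unit contributed, so full contribution is dominant for anyone with s > 1/3.7 = 0.2703 and zero contribution is dominant for anyone below.
The only share above 0.2703 is Player 4's 8/25, contributing 29; the remaining 4 contribute 0. Total contributed: 29.
Player 2 keeps 29 and receives 3.7 × 29 × 2/25 = 8.58 from the shared codebase effort, for a payoff of 37.58.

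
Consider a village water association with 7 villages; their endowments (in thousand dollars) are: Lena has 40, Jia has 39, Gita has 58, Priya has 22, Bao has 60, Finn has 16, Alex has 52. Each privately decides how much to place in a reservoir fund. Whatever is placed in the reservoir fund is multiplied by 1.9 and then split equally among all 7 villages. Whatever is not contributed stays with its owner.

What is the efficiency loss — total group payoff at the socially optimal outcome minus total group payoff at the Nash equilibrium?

258.30 thousand dollars

The private return per contributed unit is 1.9/7 = 0.2714 < 1 for every player regardless of endowment, so the Nash equilibrium is zero contribution and the group total is Σ E_j = 40 + 39 + 58 + 22 + 60 + 16 + 52 = 287.
Each contributed unit returns 1.900 to the group, so the social optimum is full contribution by everyone: group total = 1.900 × 287 = 545.30.
Efficiency loss = (1.900 − 1) × 287 = 258.30.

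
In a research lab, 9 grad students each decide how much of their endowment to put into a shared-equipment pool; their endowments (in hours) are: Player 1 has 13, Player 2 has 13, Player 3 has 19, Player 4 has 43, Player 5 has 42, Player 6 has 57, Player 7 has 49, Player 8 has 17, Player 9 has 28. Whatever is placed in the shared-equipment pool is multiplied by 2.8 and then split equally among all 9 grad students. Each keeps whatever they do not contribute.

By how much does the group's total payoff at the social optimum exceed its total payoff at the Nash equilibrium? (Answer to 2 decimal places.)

The private return per contributed unit is 2.8/9 = 0.3111 < 1 for every player regardless of endowment, so the Nash equilibrium is zero contribution and the group total is Σ E_j = 13 + 13 + 19 + 43 + 42 + 57 + 49 + 17 + 28 = 281.
Each contributed unit returns 2.800 to the group, so the social optimum is full contribution by everyone: group total = 2.800 × 281 = 786.80.
Efficiency loss = (2.800 − 1) × 281 = 505.80.

505.80 hours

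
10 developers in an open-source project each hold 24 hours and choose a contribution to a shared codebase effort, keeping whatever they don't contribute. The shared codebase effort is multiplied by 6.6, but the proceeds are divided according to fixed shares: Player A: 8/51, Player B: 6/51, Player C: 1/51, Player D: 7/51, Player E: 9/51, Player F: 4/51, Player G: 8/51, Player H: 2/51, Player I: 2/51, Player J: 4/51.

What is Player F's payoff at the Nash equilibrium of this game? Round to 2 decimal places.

A player with share s gets back 6.6·s per unit contributed, so full contribution is dominant for anyone with s > 1/6.6 = 0.1515 and zero contribution is dominant for anyone below.
Player A, Player E and Player G clear that bar, contributing 24 each; the remaining 7 contribute 0. Total contributed: 72.
Player F keeps 24 and receives 6.6 × 72 × 4/51 = 37.27 from the shared codebase effort, for a payoff of 61.27.

61.27 hours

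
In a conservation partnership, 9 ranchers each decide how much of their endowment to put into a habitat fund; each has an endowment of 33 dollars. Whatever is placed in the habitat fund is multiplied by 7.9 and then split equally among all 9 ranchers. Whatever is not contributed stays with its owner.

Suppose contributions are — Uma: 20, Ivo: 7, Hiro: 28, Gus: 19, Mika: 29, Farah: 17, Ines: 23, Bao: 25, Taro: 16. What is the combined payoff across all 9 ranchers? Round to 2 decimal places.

Total contributed: 20 + 7 + 28 + 19 + 29 + 17 + 23 + 25 + 16 = 184; total kept: 9 × 33 − 184 = 113.
The habitat fund pays out 7.9 × 184 = 1453.60 in aggregate.
Group total = 113 + 1453.60 = 1566.60.

1566.60 dollars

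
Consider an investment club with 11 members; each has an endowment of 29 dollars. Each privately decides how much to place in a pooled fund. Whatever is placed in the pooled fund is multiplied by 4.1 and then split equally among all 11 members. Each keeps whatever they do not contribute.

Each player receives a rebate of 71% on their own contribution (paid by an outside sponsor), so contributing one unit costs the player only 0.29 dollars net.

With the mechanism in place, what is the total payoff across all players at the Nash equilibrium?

1534.39 dollars

The effective private return per unit is now (4.1/11) / 0.29 = 1.2853 > 1, so every player's dominant strategy flips to full contribution.
At the Nash equilibrium everyone contributes 29. Group total payoff = 11 × (29 × 0.71 + 4.1 × 29) = 1534.39.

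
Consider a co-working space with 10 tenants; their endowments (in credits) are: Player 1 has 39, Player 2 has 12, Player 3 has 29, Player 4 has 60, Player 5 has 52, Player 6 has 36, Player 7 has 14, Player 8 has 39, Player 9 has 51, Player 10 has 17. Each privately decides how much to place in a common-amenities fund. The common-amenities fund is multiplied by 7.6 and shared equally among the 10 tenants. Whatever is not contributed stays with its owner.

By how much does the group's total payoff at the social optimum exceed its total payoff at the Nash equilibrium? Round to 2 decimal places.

The private return per contributed unit is 7.6/10 = 0.7600 < 1 for every player regardless of endowment, so the Nash equilibrium is zero contribution and the group total is Σ E_j = 39 + 12 + 29 + 60 + 52 + 36 + 14 + 39 + 51 + 17 = 349.
Each contributed unit returns 7.600 to the group, so the social optimum is full contribution by everyone: group total = 7.600 × 349 = 2652.40.
Efficiency loss = (7.600 − 1) × 349 = 2303.40.

2303.40 credits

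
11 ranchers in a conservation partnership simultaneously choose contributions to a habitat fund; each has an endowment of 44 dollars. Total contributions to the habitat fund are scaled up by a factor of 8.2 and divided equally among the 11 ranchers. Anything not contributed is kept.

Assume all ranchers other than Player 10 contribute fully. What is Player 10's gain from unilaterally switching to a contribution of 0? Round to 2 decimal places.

11.20 dollars

Switching from a contribution of 44 to 0 lets Player 10 keep an extra 44 dollars, but lowers the habitat fund by 44, which costs Player 10 their own share of that drop: 8.2/11 × 44 = 32.80.
Net gain = 44 − 32.80 = 11.20. The private return per contributed unit (0.7455) is below 1, so free-riding is indeed the best response regardless of what the others do.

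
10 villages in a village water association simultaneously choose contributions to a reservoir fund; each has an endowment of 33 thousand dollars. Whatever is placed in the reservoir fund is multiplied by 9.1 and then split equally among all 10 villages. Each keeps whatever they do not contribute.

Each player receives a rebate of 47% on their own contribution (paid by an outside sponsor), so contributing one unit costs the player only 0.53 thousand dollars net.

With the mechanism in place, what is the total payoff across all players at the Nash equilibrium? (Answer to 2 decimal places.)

3158.10 thousand dollars

With the mechanism, a contributed unit returns (9.1/10) / 0.53 = 1.7170 per unit of net cost to the contributor — now above 1 — so contributing fully is weakly dominant for every player.
At the Nash equilibrium everyone contributes 33. Group total payoff = 10 × (33 × 0.47 + 9.1 × 33) = 3158.10.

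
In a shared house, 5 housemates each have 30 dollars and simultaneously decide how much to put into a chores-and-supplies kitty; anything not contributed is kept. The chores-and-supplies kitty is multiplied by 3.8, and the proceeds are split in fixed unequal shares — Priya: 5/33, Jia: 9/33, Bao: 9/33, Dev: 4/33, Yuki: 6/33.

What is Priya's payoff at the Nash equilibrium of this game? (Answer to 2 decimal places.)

64.55 dollars

Each unit j contributes comes back to j as 3.8 × (j's share), so j prefers to contribute only if that share exceeds 1/3.8 = 0.2632; otherwise keeping the unit dominates.
Jia and Bao are above the threshold, contributing 30 each; the remaining 3 contribute 0. Total contributed: 60.
Priya keeps 30 and receives 3.8 × 60 × 5/33 = 34.55 from the chores-and-supplies kitty, for a payoff of 64.55.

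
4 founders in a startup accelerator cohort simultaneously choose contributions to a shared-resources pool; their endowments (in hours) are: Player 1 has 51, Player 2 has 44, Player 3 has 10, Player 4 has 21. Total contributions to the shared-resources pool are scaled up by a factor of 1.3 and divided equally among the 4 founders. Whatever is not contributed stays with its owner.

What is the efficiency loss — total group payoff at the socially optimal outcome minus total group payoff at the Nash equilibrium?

37.80 hours

The private return per contributed unit is 1.3/4 = 0.3250 < 1 for every player regardless of endowment, so the Nash equilibrium is zero contribution and the group total is Σ E_j = 51 + 44 + 10 + 21 = 126.
Each contributed unit returns 1.300 to the group, so the social optimum is full contribution by everyone: group total = 1.300 × 126 = 163.80.
Efficiency loss = (1.300 − 1) × 126 = 37.80.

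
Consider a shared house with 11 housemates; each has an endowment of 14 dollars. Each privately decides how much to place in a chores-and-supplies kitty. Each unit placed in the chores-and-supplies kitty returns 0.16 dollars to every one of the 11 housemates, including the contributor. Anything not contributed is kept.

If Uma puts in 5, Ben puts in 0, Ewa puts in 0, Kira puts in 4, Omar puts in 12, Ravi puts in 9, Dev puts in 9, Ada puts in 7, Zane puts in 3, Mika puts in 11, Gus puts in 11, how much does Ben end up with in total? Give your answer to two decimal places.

Total contributed: 5 + 0 + 0 + 4 + 12 + 9 + 9 + 7 + 3 + 11 + 11 = 71.
Each receives 0.16 × 71 = 11.36 from the chores-and-supplies kitty.
Ben keeps 14 − 0 = 14, so Ben's payoff is 14 + 11.36 = 25.36.

25.36 dollars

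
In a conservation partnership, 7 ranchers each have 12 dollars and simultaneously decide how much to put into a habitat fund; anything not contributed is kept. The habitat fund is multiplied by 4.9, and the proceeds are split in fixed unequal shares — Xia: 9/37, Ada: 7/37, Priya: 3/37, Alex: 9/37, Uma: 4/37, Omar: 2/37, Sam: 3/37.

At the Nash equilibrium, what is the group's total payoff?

Player j's private return per contributed unit is 4.9 × (j's share). Contributing is weakly dominant for j when that share is at least 1/4.9 = 0.2041, and contributing 0 is dominant otherwise.
Xia and Alex are above the threshold, contributing 12 each; the remaining 5 contribute 0. Total contributed: 24.
The habitat fund pays out 4.9 × 24 = 117.60 in total (split across the unequal shares, but the aggregate is all that matters for the group sum).
The 5 free-riders keep 12 each, adding 60. Group total = 60 + 117.60 = 177.60.

177.60 dollars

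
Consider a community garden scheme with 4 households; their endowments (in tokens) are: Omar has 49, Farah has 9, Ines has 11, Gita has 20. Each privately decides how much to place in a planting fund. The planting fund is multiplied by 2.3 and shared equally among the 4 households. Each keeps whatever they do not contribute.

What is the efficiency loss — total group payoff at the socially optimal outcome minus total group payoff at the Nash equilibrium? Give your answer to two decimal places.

115.70 tokens

The private return per contributed unit is 2.3/4 = 0.5750 < 1 for every player regardless of endowment, so the Nash equilibrium is zero contribution and the group total is Σ E_j = 49 + 9 + 11 + 20 = 89.
Each contributed unit returns 2.300 to the group, so the social optimum is full contribution by everyone: group total = 2.300 × 89 = 204.70.
Efficiency loss = (2.300 − 1) × 89 = 115.70.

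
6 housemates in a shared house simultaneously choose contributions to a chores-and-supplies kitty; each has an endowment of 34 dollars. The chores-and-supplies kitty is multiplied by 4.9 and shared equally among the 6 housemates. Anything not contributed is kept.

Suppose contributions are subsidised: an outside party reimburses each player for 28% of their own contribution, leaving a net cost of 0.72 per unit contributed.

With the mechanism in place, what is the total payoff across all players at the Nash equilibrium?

With the mechanism, a contributed unit returns (4.9/6) / 0.72 = 1.1343 per unit of net cost to the contributor — now above 1 — so contributing fully is weakly dominant for every player.
At the Nash equilibrium everyone contributes 34. Group total payoff = 6 × (34 × 0.28 + 4.9 × 34) = 1056.72.

1056.72 dollars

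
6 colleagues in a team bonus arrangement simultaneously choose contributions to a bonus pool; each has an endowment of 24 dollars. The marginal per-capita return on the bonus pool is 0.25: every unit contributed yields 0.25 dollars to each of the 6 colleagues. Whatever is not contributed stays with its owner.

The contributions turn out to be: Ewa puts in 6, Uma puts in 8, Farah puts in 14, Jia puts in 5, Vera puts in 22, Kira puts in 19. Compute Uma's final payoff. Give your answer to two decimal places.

Total contributed: 6 + 8 + 14 + 5 + 22 + 19 = 74.
Each receives 0.25 × 74 = 18.50 from the bonus pool.
Uma keeps 24 − 8 = 16, so Uma's payoff is 16 + 18.50 = 34.50.

34.50 dollars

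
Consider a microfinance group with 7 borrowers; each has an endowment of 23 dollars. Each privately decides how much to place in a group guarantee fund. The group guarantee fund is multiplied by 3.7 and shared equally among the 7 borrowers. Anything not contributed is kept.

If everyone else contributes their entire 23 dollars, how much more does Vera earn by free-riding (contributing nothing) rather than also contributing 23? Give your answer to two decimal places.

Switching from a contribution of 23 to 0 lets Vera keep an extra 23 dollars, but lowers the group guarantee fund by 23, which costs Vera their own share of that drop: 3.7/7 × 23 = 12.16.
Net gain = 23 − 12.16 = 10.84. The private return per contributed unit (0.5286) is below 1, so free-riding is indeed the best response regardless of what the others do.

10.84 dollars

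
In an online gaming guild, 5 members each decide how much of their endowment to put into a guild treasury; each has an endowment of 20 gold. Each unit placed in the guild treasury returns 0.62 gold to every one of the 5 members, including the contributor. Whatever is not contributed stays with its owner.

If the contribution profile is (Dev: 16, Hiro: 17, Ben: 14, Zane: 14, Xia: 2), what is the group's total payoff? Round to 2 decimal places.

232.30 gold

Total contributed: 16 + 17 + 14 + 14 + 2 = 63; total kept: 5 × 20 − 63 = 37.
The guild treasury pays out 0.62 × 5 × 63 = 195.30 in aggregate.
Group total = 37 + 195.30 = 232.30.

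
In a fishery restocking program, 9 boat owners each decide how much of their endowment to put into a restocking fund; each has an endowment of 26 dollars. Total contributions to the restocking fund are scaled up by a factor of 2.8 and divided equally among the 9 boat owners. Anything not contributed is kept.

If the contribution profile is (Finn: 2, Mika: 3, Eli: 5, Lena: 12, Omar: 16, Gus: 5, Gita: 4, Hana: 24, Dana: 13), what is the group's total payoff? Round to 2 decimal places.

Total contributed: 2 + 3 + 5 + 12 + 16 + 5 + 4 + 24 + 13 = 84; total kept: 9 × 26 − 84 = 150.
The restocking fund pays out 2.8 × 84 = 235.20 in aggregate.
Group total = 150 + 235.20 = 385.20.

385.20 dollars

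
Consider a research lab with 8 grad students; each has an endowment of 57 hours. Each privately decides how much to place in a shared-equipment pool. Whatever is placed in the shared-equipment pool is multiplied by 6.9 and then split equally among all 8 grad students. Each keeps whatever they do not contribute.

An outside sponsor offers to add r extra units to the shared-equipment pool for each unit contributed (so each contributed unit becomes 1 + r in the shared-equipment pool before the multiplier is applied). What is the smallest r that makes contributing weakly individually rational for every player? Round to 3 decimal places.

0.159

With matching at rate r, one contributed unit becomes (1 + r) in the shared-equipment pool and returns 6.9 × (1 + r) / 8 to the contributor.
Setting this equal to 1: 1 + r = 8/6.9 = 1.1594.
So the minimum matching rate is r = 1.1594 − 1 = 0.159.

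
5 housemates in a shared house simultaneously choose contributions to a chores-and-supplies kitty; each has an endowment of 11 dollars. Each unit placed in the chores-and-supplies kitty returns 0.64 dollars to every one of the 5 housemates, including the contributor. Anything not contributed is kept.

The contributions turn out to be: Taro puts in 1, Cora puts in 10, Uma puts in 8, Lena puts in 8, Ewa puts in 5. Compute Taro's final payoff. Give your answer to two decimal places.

30.48 dollars

Total contributed: 1 + 10 + 8 + 8 + 5 = 32.
Each receives 0.64 × 32 = 20.48 from the chores-and-supplies kitty.
Taro keeps 11 − 1 = 10, so Taro's payoff is 10 + 20.48 = 30.48.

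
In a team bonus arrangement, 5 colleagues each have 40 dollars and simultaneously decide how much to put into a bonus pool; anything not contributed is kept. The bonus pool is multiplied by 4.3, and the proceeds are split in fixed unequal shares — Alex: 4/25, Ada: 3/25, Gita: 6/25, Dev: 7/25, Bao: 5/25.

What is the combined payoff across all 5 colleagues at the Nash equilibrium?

For player j, contributing a unit is worthwhile iff 4.3 × (j's share) ≥ 1, i.e. iff j's share is at least 0.2326.
The shares above 0.2326 belong to Gita and Dev, contributing 40 each; the remaining 3 contribute 0. Total contributed: 80.
The bonus pool pays out 4.3 × 80 = 344.00 in total (split across the unequal shares, but the aggregate is all that matters for the group sum).
The 3 free-riders keep 40 each, adding 120. Group total = 120 + 344.00 = 464.00.

464.00 dollars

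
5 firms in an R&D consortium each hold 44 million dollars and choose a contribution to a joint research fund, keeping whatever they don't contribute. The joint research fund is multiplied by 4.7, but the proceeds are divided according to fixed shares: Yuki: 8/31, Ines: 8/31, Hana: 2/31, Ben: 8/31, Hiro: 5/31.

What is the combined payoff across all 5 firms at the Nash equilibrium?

Each unit j contributes comes back to j as 4.7 × (j's share), so j prefers to contribute only if that share exceeds 1/4.7 = 0.2128; otherwise keeping the unit dominates.
The shares above 0.2128 belong to Yuki, Ines and Ben, contributing 44 each; the remaining 2 contribute 0. Total contributed: 132.
The joint research fund pays out 4.7 × 132 = 620.40 in total (split across the unequal shares, but the aggregate is all that matters for the group sum).
The 2 free-riders keep 44 each, adding 88. Group total = 88 + 620.40 = 708.40.

708.40 million dollars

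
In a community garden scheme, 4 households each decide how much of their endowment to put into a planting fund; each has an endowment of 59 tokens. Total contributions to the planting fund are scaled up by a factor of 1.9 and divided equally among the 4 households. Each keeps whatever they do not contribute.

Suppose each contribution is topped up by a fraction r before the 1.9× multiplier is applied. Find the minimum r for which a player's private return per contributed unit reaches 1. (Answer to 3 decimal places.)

With matching at rate r, one contributed unit becomes (1 + r) in the planting fund and returns 1.9 × (1 + r) / 4 to the contributor.
Setting this equal to 1: 1 + r = 4/1.9 = 2.1053.
So the minimum matching rate is r = 2.1053 − 1 = 1.105.

1.105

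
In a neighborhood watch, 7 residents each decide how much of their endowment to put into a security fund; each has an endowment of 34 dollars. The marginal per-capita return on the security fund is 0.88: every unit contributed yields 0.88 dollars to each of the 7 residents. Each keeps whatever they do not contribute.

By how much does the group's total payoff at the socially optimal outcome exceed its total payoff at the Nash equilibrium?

1228.08 dollars

The private return per contributed unit is 0.88 < 1, so contributing 0 is dominant for every player. At the Nash equilibrium everyone keeps their 34, and the group total is 7 × 34 = 238.
Each contributed unit returns 6.160 to the group as a whole (0.88 to each of 7 players), which exceeds 1, so the social optimum is full contribution: group total = 6.160 × 238 = 1466.08.
Efficiency loss = 1466.08 − 238 = 1228.08.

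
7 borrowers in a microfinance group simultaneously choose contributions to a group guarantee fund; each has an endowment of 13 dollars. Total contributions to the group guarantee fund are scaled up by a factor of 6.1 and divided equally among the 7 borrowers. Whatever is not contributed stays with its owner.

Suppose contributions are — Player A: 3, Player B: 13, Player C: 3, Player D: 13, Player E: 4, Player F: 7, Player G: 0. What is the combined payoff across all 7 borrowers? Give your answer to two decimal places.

310.30 dollars

Total contributed: 3 + 13 + 3 + 13 + 4 + 7 + 0 = 43; total kept: 7 × 13 − 43 = 48.
The group guarantee fund pays out 6.1 × 43 = 262.30 in aggregate.
Group total = 48 + 262.30 = 310.30.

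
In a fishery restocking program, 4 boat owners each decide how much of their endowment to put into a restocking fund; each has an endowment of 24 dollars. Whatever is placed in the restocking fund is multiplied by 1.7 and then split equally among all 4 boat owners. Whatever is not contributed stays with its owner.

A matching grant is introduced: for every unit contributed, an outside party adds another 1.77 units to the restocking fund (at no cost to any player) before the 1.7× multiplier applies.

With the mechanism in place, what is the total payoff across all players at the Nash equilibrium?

The effective private return per unit is now 1.7 × 2.77 / 4 = 1.1773 > 1, so every player's dominant strategy flips to full contribution.
So the Nash equilibrium is full contribution by all 4; the group earns 1.7 × 2.77 × 96 = 452.06.

452.06 dollars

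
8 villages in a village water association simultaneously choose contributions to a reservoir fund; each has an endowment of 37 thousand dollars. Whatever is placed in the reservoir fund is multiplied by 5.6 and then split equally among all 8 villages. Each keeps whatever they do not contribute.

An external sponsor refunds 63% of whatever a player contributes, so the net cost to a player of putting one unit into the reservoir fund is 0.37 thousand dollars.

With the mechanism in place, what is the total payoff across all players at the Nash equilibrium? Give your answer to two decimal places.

1844.08 thousand dollars

With the mechanism, a contributed unit returns (5.6/8) / 0.37 = 1.8919 per unit of net cost to the contributor — now above 1 — so contributing fully is weakly dominant for every player.
At the Nash equilibrium everyone contributes 37. Group total payoff = 8 × (37 × 0.63 + 5.6 × 37) = 1844.08.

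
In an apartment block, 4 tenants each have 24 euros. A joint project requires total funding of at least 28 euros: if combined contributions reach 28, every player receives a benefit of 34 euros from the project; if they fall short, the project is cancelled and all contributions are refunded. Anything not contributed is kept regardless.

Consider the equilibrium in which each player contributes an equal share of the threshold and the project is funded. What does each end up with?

Equal share of the threshold: 28/4 = 7.
At this profile no one gains by cutting their contribution: any cut drops the total below 28, the project is cancelled, contributions are refunded, and the deviator ends with 24, which is less than 24 − 7 + 34 = 51. Contributing more than 7 just wastes the excess. So contributing exactly 7 is a best response.
Each player's payoff: 24 − 7 + 34 = 51.

51 euros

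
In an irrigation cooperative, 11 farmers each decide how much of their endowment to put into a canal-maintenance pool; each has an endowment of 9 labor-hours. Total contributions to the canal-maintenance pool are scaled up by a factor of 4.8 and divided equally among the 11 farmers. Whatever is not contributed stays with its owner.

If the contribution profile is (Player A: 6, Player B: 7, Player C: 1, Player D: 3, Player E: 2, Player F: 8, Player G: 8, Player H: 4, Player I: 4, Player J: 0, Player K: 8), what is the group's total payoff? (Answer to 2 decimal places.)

292.80 labor-hours

Total contributed: 6 + 7 + 1 + 3 + 2 + 8 + 8 + 4 + 4 + 0 + 8 = 51; total kept: 11 × 9 − 51 = 48.
The canal-maintenance pool pays out 4.8 × 51 = 244.80 in aggregate.
Group total = 48 + 244.80 = 292.80.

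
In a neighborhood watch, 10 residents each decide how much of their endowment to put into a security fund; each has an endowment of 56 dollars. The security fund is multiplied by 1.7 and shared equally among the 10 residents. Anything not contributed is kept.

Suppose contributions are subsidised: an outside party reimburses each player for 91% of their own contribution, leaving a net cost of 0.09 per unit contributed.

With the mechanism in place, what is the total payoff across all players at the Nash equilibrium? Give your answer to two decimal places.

1461.60 dollars

Under the mechanism each unit contributed yields (1.7/10) / 0.09 = 1.8889 back to its contributor per unit of net cost, which exceeds 1, making full contribution the dominant choice for everyone.
At the Nash equilibrium everyone contributes 56. Group total payoff = 10 × (56 × 0.91 + 1.7 × 56) = 1461.60.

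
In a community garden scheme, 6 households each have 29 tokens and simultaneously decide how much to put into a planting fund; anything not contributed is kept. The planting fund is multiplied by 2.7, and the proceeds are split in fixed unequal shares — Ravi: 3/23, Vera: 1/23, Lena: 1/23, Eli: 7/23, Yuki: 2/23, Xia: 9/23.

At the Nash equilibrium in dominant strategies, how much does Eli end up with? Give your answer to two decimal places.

52.83 tokens

Player j's private return per contributed unit is 2.7 × (j's share). Contributing is weakly dominant for j when that share is at least 1/2.7 = 0.3704, and contributing 0 is dominant otherwise.
Xia alone (share 9/23) is above the threshold, contributing 29; the remaining 5 contribute 0. Total contributed: 29.
Eli keeps 29 and receives 2.7 × 29 × 7/23 = 23.83 from the planting fund, for a payoff of 52.83.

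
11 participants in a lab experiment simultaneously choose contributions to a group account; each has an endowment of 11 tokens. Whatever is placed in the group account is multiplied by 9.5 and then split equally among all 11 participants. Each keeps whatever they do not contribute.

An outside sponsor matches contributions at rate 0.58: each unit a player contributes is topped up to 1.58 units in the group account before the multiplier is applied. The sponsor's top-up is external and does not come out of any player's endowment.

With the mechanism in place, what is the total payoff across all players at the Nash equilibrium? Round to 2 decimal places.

Under the mechanism each unit contributed yields 9.5 × 1.58 / 11 = 1.3645 back to its contributor per unit of net cost, which exceeds 1, making full contribution the dominant choice for everyone.
At the Nash equilibrium everyone contributes 11. Group total payoff = 9.5 × 1.58 × 121 = 1816.21.

1816.21 tokens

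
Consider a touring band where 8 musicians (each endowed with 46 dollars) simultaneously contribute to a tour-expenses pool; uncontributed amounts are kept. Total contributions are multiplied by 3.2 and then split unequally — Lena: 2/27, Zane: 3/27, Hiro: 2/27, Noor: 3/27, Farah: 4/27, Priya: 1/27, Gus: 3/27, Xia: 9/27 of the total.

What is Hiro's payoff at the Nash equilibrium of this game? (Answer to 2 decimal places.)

56.90 dollars

For player j, contributing a unit is worthwhile iff 3.2 × (j's share) ≥ 1, i.e. iff j's share is at least 0.3125.
The only share above 0.3125 is Xia's 9/27, contributing 46; the remaining 7 contribute 0. Total contributed: 46.
Hiro keeps 46 and receives 3.2 × 46 × 2/27 = 10.90 from the tour-expenses pool, for a payoff of 56.90.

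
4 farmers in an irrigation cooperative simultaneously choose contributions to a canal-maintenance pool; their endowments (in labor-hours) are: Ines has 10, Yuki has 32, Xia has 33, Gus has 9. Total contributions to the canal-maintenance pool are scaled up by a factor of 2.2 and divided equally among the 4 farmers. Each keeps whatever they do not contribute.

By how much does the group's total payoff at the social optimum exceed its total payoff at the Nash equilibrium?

The private return per contributed unit is 2.2/4 = 0.5500 < 1 for every player regardless of endowment, so the Nash equilibrium is zero contribution and the group total is Σ E_j = 10 + 32 + 33 + 9 = 84.
Each contributed unit returns 2.200 to the group, so the social optimum is full contribution by everyone: group total = 2.200 × 84 = 184.80.
Efficiency loss = (2.200 − 1) × 84 = 100.80.

100.80 labor-hours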